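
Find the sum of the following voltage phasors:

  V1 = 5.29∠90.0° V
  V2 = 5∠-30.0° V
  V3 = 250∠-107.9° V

Step 1 — Convert each phasor to rectangular form:
  V1 = 5.29·(cos(90.0°) + j·sin(90.0°)) = 0 + j5.29 V
  V2 = 5·(cos(-30.0°) + j·sin(-30.0°)) = 4.33 - j2.5 V
  V3 = 250·(cos(-107.9°) + j·sin(-107.9°)) = -76.84 - j237.9 V
Step 2 — Sum components: V_total = -72.51 - j235.1 V.
Step 3 — Convert to polar: |V_total| = 246 V, ∠V_total = -107.1°.

V_total = 246∠-107.1° V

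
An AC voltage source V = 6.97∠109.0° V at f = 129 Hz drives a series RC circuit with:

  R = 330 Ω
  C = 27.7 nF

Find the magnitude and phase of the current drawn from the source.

Step 1 — Angular frequency: ω = 2π·f = 2π·129 = 810.5 rad/s.
Step 2 — Component impedances:
  R: Z = R = 330 Ω
  C: Z = 1/(jωC) = -j/(ω·C) = 0 - j4.454e+04 Ω
Step 3 — Series combination: Z_total = R + C = 330 - j4.454e+04 Ω = 4.454e+04∠-89.6° Ω.
Step 4 — Source phasor: V = 6.97∠109.0° V = -2.269 + j6.59 V.
Step 5 — Ohm's law: I = V / Z_total = (-2.269 + j6.59) / (330 - j4.454e+04) = -0.0001483 - j4.985e-05 A.
Step 6 — Convert to polar: |I| = 0.0001565 A, ∠I = -161.4°.

I = 0.0001565∠-161.4° A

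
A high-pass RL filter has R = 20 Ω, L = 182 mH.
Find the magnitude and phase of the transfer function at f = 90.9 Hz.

Step 1 — Angular frequency: ω = 2π·90.9 = 571.1 rad/s.
Step 2 — Transfer function: H(jω) = jωL/(R + jωL).
Step 3 — Numerator jωL = j·103.9; denominator R + jωL = 20 + j103.9.
Step 4 — H = 0.9643 + j0.1855.
Step 5 — Magnitude: |H| = 0.982 (-0.2 dB); phase: φ = 10.9°.

|H| = 0.982 (-0.2 dB), φ = 10.9°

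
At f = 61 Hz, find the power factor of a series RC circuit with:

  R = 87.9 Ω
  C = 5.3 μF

Step 1 — Angular frequency: ω = 2π·f = 2π·61 = 383.3 rad/s.
Step 2 — Component impedances:
  R: Z = R = 87.9 Ω
  C: Z = 1/(jωC) = -j/(ω·C) = 0 - j492.3 Ω
Step 3 — Series combination: Z_total = R + C = 87.9 - j492.3 Ω = 500.1∠-79.9° Ω.
Step 4 — Power factor: PF = cos(φ) = Re(Z)/|Z| = 87.9/500.1 = 0.1758.
Step 5 — Type: Im(Z) = -492.3 ⇒ leading (phase φ = -79.9°).

PF = 0.1758 (leading, φ = -79.9°)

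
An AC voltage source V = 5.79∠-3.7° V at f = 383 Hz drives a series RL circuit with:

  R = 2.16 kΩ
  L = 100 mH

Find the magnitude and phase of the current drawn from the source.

Step 1 — Angular frequency: ω = 2π·f = 2π·383 = 2406 rad/s.
Step 2 — Component impedances:
  R: Z = R = 2160 Ω
  L: Z = jωL = j·2406·0.1 = 0 + j240.6 Ω
Step 3 — Series combination: Z_total = R + L = 2160 + j240.6 Ω = 2173∠6.4° Ω.
Step 4 — Source phasor: V = 5.79∠-3.7° V = 5.778 - j0.3736 V.
Step 5 — Ohm's law: I = V / Z_total = (5.778 - j0.3736) / (2160 + j240.6) = 0.002623 - j0.0004652 A.
Step 6 — Convert to polar: |I| = 0.002664 A, ∠I = -10.1°.

I = 0.002664∠-10.1° A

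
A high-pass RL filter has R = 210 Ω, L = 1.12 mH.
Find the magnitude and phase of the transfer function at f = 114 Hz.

Step 1 — Angular frequency: ω = 2π·114 = 716.3 rad/s.
Step 2 — Transfer function: H(jω) = jωL/(R + jωL).
Step 3 — Numerator jωL = j·0.8022; denominator R + jωL = 210 + j0.8022.
Step 4 — H = 1.459e-05 + j0.00382.
Step 5 — Magnitude: |H| = 0.00382 (-48.4 dB); phase: φ = 89.8°.

|H| = 0.00382 (-48.4 dB), φ = 89.8°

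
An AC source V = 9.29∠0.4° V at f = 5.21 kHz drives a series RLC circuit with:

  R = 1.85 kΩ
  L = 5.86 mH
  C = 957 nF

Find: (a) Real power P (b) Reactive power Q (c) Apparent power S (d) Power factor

Step 1 — Angular frequency: ω = 2π·f = 2π·5210 = 3.274e+04 rad/s.
Step 2 — Component impedances:
  R: Z = R = 1850 Ω
  L: Z = jωL = j·3.274e+04·0.00586 = 0 + j191.8 Ω
  C: Z = 1/(jωC) = -j/(ω·C) = 0 - j31.92 Ω
Step 3 — Series combination: Z_total = R + L + C = 1850 + j159.9 Ω = 1857∠4.9° Ω.
Step 4 — Source phasor: V = 9.29∠0.4° V = 9.29 + j0.06486 V.
Step 5 — Current: I = V / Z = 0.004987 - j0.000396 A = 0.005003∠-4.5° A.
Step 6 — Complex power: S = V·I* = 0.0463 + j0.004002 VA.
Step 7 — Real power: P = Re(S) = 0.0463 W.
Step 8 — Reactive power: Q = Im(S) = 0.004002 VAR.
Step 9 — Apparent power: |S| = 0.04648 VA.
Step 10 — Power factor: PF = P/|S| = 0.9963 (lagging).

(a) P = 0.0463 W  (b) Q = 0.004002 VAR  (c) S = 0.04648 VA  (d) PF = 0.9963 (lagging)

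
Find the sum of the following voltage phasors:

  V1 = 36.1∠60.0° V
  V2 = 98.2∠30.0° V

Step 1 — Convert each phasor to rectangular form:
  V1 = 36.1·(cos(60.0°) + j·sin(60.0°)) = 18.05 + j31.26 V
  V2 = 98.2·(cos(30.0°) + j·sin(30.0°)) = 85.04 + j49.1 V
Step 2 — Sum components: V_total = 103.1 + j80.36 V.
Step 3 — Convert to polar: |V_total| = 130.7 V, ∠V_total = 37.9°.

V_total = 130.7∠37.9° V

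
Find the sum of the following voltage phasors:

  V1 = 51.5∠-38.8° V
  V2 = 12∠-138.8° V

Step 1 — Convert each phasor to rectangular form:
  V1 = 51.5·(cos(-38.8°) + j·sin(-38.8°)) = 40.14 - j32.27 V
  V2 = 12·(cos(-138.8°) + j·sin(-138.8°)) = -9.029 - j7.904 V
Step 2 — Sum components: V_total = 31.11 - j40.17 V.
Step 3 — Convert to polar: |V_total| = 50.81 V, ∠V_total = -52.2°.

V_total = 50.81∠-52.2° V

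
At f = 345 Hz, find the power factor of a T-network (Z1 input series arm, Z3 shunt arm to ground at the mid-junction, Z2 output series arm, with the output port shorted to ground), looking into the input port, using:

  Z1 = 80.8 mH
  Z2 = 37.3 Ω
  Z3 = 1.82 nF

Step 1 — Angular frequency: ω = 2π·f = 2π·345 = 2168 rad/s.
Step 2 — Component impedances:
  Z1: Z = jωL = j·2168·0.0808 = 0 + j175.2 Ω
  Z2: Z = R = 37.3 Ω
  Z3: Z = 1/(jωC) = -j/(ω·C) = 0 - j2.535e+05 Ω
Step 3 — With the output port shorted to ground, the output series arm Z2 runs from the junction to ground; the shunt arm Z3 also runs from the junction to ground. They appear in parallel: Z3 || Z2 = 37.3 - j0.005489 Ω.
Step 4 — Series with input arm Z1: Z_in = Z1 + (Z3 || Z2) = 37.3 + j175.1 Ω = 179.1∠78.0° Ω.
Step 5 — Power factor: PF = cos(φ) = Re(Z)/|Z| = 37.3/179.1 = 0.2083.
Step 6 — Type: Im(Z) = 175.1 ⇒ lagging (phase φ = 78.0°).

PF = 0.2083 (lagging, φ = 78.0°)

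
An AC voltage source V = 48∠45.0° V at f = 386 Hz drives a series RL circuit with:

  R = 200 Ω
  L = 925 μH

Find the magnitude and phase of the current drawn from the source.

Step 1 — Angular frequency: ω = 2π·f = 2π·386 = 2425 rad/s.
Step 2 — Component impedances:
  R: Z = R = 200 Ω
  L: Z = jωL = j·2425·0.000925 = 0 + j2.243 Ω
Step 3 — Series combination: Z_total = R + L = 200 + j2.243 Ω = 200∠0.6° Ω.
Step 4 — Source phasor: V = 48∠45.0° V = 33.94 + j33.94 V.
Step 5 — Ohm's law: I = V / Z_total = (33.94 + j33.94) / (200 + j2.243) = 0.1716 + j0.1678 A.
Step 6 — Convert to polar: |I| = 0.24 A, ∠I = 44.4°.

I = 0.24∠44.4° A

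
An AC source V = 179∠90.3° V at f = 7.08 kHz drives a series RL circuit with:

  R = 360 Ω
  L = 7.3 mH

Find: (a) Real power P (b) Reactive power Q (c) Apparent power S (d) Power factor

Step 1 — Angular frequency: ω = 2π·f = 2π·7080 = 4.448e+04 rad/s.
Step 2 — Component impedances:
  R: Z = R = 360 Ω
  L: Z = jωL = j·4.448e+04·0.0073 = 0 + j324.7 Ω
Step 3 — Series combination: Z_total = R + L = 360 + j324.7 Ω = 484.8∠42.1° Ω.
Step 4 — Source phasor: V = 179∠90.3° V = -0.9372 + j179 V.
Step 5 — Current: I = V / Z = 0.2459 + j0.2754 A = 0.3692∠48.2° A.
Step 6 — Complex power: S = V·I* = 49.07 + j44.27 VA.
Step 7 — Real power: P = Re(S) = 49.07 W.
Step 8 — Reactive power: Q = Im(S) = 44.27 VAR.
Step 9 — Apparent power: |S| = 66.09 VA.
Step 10 — Power factor: PF = P/|S| = 0.7425 (lagging).

(a) P = 49.07 W  (b) Q = 44.27 VAR  (c) S = 66.09 VA  (d) PF = 0.7425 (lagging)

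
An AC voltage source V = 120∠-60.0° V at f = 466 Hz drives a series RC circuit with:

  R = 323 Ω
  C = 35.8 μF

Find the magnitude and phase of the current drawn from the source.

Step 1 — Angular frequency: ω = 2π·f = 2π·466 = 2928 rad/s.
Step 2 — Component impedances:
  R: Z = R = 323 Ω
  C: Z = 1/(jωC) = -j/(ω·C) = 0 - j9.54 Ω
Step 3 — Series combination: Z_total = R + C = 323 - j9.54 Ω = 323.1∠-1.7° Ω.
Step 4 — Source phasor: V = 120∠-60.0° V = 60 - j103.9 V.
Step 5 — Ohm's law: I = V / Z_total = (60 - j103.9) / (323 - j9.54) = 0.1951 - j0.316 A.
Step 6 — Convert to polar: |I| = 0.3714 A, ∠I = -58.3°.

I = 0.3714∠-58.3° A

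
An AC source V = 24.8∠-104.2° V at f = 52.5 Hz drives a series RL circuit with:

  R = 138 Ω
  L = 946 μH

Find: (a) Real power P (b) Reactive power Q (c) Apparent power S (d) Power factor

Step 1 — Angular frequency: ω = 2π·f = 2π·52.5 = 329.9 rad/s.
Step 2 — Component impedances:
  R: Z = R = 138 Ω
  L: Z = jωL = j·329.9·0.000946 = 0 + j0.3121 Ω
Step 3 — Series combination: Z_total = R + L = 138 + j0.3121 Ω = 138∠0.1° Ω.
Step 4 — Source phasor: V = 24.8∠-104.2° V = -6.084 - j24.04 V.
Step 5 — Current: I = V / Z = -0.04448 - j0.1741 A = 0.1797∠-104.3° A.
Step 6 — Complex power: S = V·I* = 4.457 + j0.01008 VA.
Step 7 — Real power: P = Re(S) = 4.457 W.
Step 8 — Reactive power: Q = Im(S) = 0.01008 VAR.
Step 9 — Apparent power: |S| = 4.457 VA.
Step 10 — Power factor: PF = P/|S| = 1 (lagging).

(a) P = 4.457 W  (b) Q = 0.01008 VAR  (c) S = 4.457 VA  (d) PF = 1 (lagging)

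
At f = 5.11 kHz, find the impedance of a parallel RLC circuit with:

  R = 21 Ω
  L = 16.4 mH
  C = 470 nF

Step 1 — Angular frequency: ω = 2π·f = 2π·5110 = 3.211e+04 rad/s.
Step 2 — Component impedances:
  R: Z = R = 21 Ω
  L: Z = jωL = j·3.211e+04·0.0164 = 0 + j526.6 Ω
  C: Z = 1/(jωC) = -j/(ω·C) = 0 - j66.27 Ω
Step 3 — Parallel combination: 1/Z_total = 1/R + 1/L + 1/C; Z_total = 19.5 - j5.403 Ω = 20.24∠-15.5° Ω.

Z = 19.5 - j5.403 Ω = 20.24∠-15.5° Ω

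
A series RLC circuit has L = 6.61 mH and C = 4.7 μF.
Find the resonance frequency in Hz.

Step 1 — Resonance condition Im(Z)=0 gives ω₀ = 1/√(LC).
Step 2 — ω₀ = 1/√(0.00661·4.7e-06) = 5673 rad/s.
Step 3 — f₀ = ω₀/(2π) = 903 Hz.

f₀ = 903 Hz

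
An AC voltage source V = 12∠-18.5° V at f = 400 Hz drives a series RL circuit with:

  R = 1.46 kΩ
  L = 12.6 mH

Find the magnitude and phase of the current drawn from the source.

Step 1 — Angular frequency: ω = 2π·f = 2π·400 = 2513 rad/s.
Step 2 — Component impedances:
  R: Z = R = 1460 Ω
  L: Z = jωL = j·2513·0.0126 = 0 + j31.67 Ω
Step 3 — Series combination: Z_total = R + L = 1460 + j31.67 Ω = 1460∠1.2° Ω.
Step 4 — Source phasor: V = 12∠-18.5° V = 11.38 - j3.808 V.
Step 5 — Ohm's law: I = V / Z_total = (11.38 - j3.808) / (1460 + j31.67) = 0.007734 - j0.002776 A.
Step 6 — Convert to polar: |I| = 0.008217 A, ∠I = -19.7°.

I = 0.008217∠-19.7° A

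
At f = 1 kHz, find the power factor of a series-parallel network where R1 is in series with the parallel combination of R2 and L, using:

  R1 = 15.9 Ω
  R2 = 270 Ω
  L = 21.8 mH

Step 1 — Angular frequency: ω = 2π·f = 2π·1000 = 6283 rad/s.
Step 2 — Component impedances:
  R1: Z = R = 15.9 Ω
  R2: Z = R = 270 Ω
  L: Z = jωL = j·6283·0.0218 = 0 + j137 Ω
Step 3 — Parallel branch: R2 || L = 1/(1/R2 + 1/L) = 55.26 + j108.9 Ω.
Step 4 — Series with R1: Z_total = R1 + (R2 || L) = 71.16 + j108.9 Ω = 130.1∠56.8° Ω.
Step 5 — Power factor: PF = cos(φ) = Re(Z)/|Z| = 71.165/130.12 = 0.5469.
Step 6 — Type: Im(Z) = 108.9 ⇒ lagging (phase φ = 56.8°).

PF = 0.5469 (lagging, φ = 56.8°)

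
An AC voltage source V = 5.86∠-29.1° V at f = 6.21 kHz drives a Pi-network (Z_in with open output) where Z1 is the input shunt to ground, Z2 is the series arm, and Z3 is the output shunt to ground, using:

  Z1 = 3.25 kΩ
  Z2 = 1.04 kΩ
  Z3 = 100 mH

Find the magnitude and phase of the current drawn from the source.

Step 1 — Angular frequency: ω = 2π·f = 2π·6210 = 3.902e+04 rad/s.
Step 2 — Component impedances:
  Z1: Z = R = 3250 Ω
  Z2: Z = R = 1040 Ω
  Z3: Z = jωL = j·3.902e+04·0.1 = 0 + j3902 Ω
Step 3 — With open output, the series arm Z2 and the output shunt Z3 appear in series to ground: Z2 + Z3 = 1040 + j3902 Ω.
Step 4 — Parallel with input shunt Z1: Z_in = Z1 || (Z2 + Z3) = 1903 + j1226 Ω = 2263∠32.8° Ω.
Step 5 — Source phasor: V = 5.86∠-29.1° V = 5.12 - j2.85 V.
Step 6 — Ohm's law: I = V / Z_total = (5.12 - j2.85) / (1903 + j1226) = 0.00122 - j0.002284 A.
Step 7 — Convert to polar: |I| = 0.002589 A, ∠I = -61.9°.

I = 0.002589∠-61.9° A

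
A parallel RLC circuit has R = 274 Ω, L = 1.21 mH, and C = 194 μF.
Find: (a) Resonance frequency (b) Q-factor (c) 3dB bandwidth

Step 1 — Resonance: ω₀ = 1/√(LC) = 1/√(0.00121·0.000194) = 2064 rad/s.
Step 2 — f₀ = ω₀/(2π) = 328.5 Hz.
Step 3 — Parallel Q: Q = R/(ω₀L) = 274/(2064·0.00121) = 109.7.
Step 4 — Bandwidth: Δω = ω₀/Q = 18.81 rad/s; BW = Δω/(2π) = 2.994 Hz.

(a) f₀ = 328.5 Hz  (b) Q = 109.7  (c) BW = 2.994 Hz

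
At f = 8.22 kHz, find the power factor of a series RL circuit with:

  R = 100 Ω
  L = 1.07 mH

Step 1 — Angular frequency: ω = 2π·f = 2π·8220 = 5.165e+04 rad/s.
Step 2 — Component impedances:
  R: Z = R = 100 Ω
  L: Z = jωL = j·5.165e+04·0.00107 = 0 + j55.26 Ω
Step 3 — Series combination: Z_total = R + L = 100 + j55.26 Ω = 114.3∠28.9° Ω.
Step 4 — Power factor: PF = cos(φ) = Re(Z)/|Z| = 100/114.254 = 0.8752.
Step 5 — Type: Im(Z) = 55.26 ⇒ lagging (phase φ = 28.9°).

PF = 0.8752 (lagging, φ = 28.9°)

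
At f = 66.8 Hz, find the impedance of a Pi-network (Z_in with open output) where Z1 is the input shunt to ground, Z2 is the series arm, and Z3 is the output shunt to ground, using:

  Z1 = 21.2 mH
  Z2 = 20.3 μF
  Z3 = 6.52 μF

Step 1 — Angular frequency: ω = 2π·f = 2π·66.8 = 419.7 rad/s.
Step 2 — Component impedances:
  Z1: Z = jωL = j·419.7·0.0212 = 0 + j8.898 Ω
  Z2: Z = 1/(jωC) = -j/(ω·C) = 0 - j117.4 Ω
  Z3: Z = 1/(jωC) = -j/(ω·C) = 0 - j365.4 Ω
Step 3 — With open output, the series arm Z2 and the output shunt Z3 appear in series to ground: Z2 + Z3 = 0 - j482.8 Ω.
Step 4 — Parallel with input shunt Z1: Z_in = Z1 || (Z2 + Z3) = 0 + j9.065 Ω = 9.065∠90.0° Ω.

Z = 0 + j9.065 Ω = 9.065∠90.0° Ω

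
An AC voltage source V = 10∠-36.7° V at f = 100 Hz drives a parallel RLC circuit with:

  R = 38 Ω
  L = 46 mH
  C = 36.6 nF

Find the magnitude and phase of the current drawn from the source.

Step 1 — Angular frequency: ω = 2π·f = 2π·100 = 628.3 rad/s.
Step 2 — Component impedances:
  R: Z = R = 38 Ω
  L: Z = jωL = j·628.3·0.046 = 0 + j28.9 Ω
  C: Z = 1/(jωC) = -j/(ω·C) = 0 - j4.348e+04 Ω
Step 3 — Parallel combination: 1/Z_total = 1/R + 1/L + 1/C; Z_total = 13.94 + j18.31 Ω = 23.01∠52.7° Ω.
Step 4 — Source phasor: V = 10∠-36.7° V = 8.018 - j5.976 V.
Step 5 — Ohm's law: I = V / Z_total = (8.018 - j5.976) / (13.94 + j18.31) = 0.004359 - j0.4345 A.
Step 6 — Convert to polar: |I| = 0.4345 A, ∠I = -89.4°.

I = 0.4345∠-89.4° A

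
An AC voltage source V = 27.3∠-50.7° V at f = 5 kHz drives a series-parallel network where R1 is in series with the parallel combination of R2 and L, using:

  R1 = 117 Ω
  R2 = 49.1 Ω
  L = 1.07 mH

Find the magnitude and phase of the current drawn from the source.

Step 1 — Angular frequency: ω = 2π·f = 2π·5000 = 3.142e+04 rad/s.
Step 2 — Component impedances:
  R1: Z = R = 117 Ω
  R2: Z = R = 49.1 Ω
  L: Z = jωL = j·3.142e+04·0.00107 = 0 + j33.62 Ω
Step 3 — Parallel branch: R2 || L = 1/(1/R2 + 1/L) = 15.67 + j22.89 Ω.
Step 4 — Series with R1: Z_total = R1 + (R2 || L) = 132.7 + j22.89 Ω = 134.6∠9.8° Ω.
Step 5 — Source phasor: V = 27.3∠-50.7° V = 17.29 - j21.13 V.
Step 6 — Ohm's law: I = V / Z_total = (17.29 - j21.13) / (132.7 + j22.89) = 0.09989 - j0.1765 A.
Step 7 — Convert to polar: |I| = 0.2028 A, ∠I = -60.5°.

I = 0.2028∠-60.5° A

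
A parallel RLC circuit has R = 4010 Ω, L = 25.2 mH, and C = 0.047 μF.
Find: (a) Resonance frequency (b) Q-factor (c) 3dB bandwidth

Step 1 — Resonance: ω₀ = 1/√(LC) = 1/√(0.0252·4.7e-08) = 2.906e+04 rad/s.
Step 2 — f₀ = ω₀/(2π) = 4625 Hz.
Step 3 — Parallel Q: Q = R/(ω₀L) = 4010/(2.906e+04·0.0252) = 5.476.
Step 4 — Bandwidth: Δω = ω₀/Q = 5306 rad/s; BW = Δω/(2π) = 844.5 Hz.

(a) f₀ = 4625 Hz  (b) Q = 5.476  (c) BW = 844.5 Hz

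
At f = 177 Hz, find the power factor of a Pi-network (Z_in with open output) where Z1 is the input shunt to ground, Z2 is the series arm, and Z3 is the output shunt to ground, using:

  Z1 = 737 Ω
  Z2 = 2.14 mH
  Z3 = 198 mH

Step 1 — Angular frequency: ω = 2π·f = 2π·177 = 1112 rad/s.
Step 2 — Component impedances:
  Z1: Z = R = 737 Ω
  Z2: Z = jωL = j·1112·0.00214 = 0 + j2.38 Ω
  Z3: Z = jωL = j·1112·0.198 = 0 + j220.2 Ω
Step 3 — With open output, the series arm Z2 and the output shunt Z3 appear in series to ground: Z2 + Z3 = 0 + j222.6 Ω.
Step 4 — Parallel with input shunt Z1: Z_in = Z1 || (Z2 + Z3) = 61.6 + j204 Ω = 213.1∠73.2° Ω.
Step 5 — Power factor: PF = cos(φ) = Re(Z)/|Z| = 61.6/213.1 = 0.2891.
Step 6 — Type: Im(Z) = 204 ⇒ lagging (phase φ = 73.2°).

PF = 0.2891 (lagging, φ = 73.2°)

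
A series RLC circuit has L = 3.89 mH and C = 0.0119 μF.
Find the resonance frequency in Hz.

Step 1 — Resonance condition Im(Z)=0 gives ω₀ = 1/√(LC).
Step 2 — ω₀ = 1/√(0.00389·1.19e-08) = 1.47e+05 rad/s.
Step 3 — f₀ = ω₀/(2π) = 2.339e+04 Hz.

f₀ = 2.339e+04 Hz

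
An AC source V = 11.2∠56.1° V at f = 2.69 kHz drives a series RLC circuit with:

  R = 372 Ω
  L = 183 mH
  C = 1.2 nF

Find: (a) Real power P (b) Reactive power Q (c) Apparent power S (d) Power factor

Step 1 — Angular frequency: ω = 2π·f = 2π·2690 = 1.69e+04 rad/s.
Step 2 — Component impedances:
  R: Z = R = 372 Ω
  L: Z = jωL = j·1.69e+04·0.183 = 0 + j3093 Ω
  C: Z = 1/(jωC) = -j/(ω·C) = 0 - j4.93e+04 Ω
Step 3 — Series combination: Z_total = R + L + C = 372 - j4.621e+04 Ω = 4.621e+04∠-89.5° Ω.
Step 4 — Source phasor: V = 11.2∠56.1° V = 6.247 + j9.296 V.
Step 5 — Current: I = V / Z = -0.0002001 + j0.0001368 A = 0.0002424∠145.6° A.
Step 6 — Complex power: S = V·I* = 2.185e-05 - j0.002714 VA.
Step 7 — Real power: P = Re(S) = 2.185e-05 W.
Step 8 — Reactive power: Q = Im(S) = -0.002714 VAR.
Step 9 — Apparent power: |S| = 0.002714 VA.
Step 10 — Power factor: PF = P/|S| = 0.00805 (leading).

(a) P = 2.185e-05 W  (b) Q = -0.002714 VAR  (c) S = 0.002714 VA  (d) PF = 0.00805 (leading)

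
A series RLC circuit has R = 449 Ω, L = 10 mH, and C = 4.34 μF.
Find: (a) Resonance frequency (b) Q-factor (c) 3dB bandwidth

Step 1 — Resonance: ω₀ = 1/√(LC) = 1/√(0.01·4.34e-06) = 4800 rad/s.
Step 2 — f₀ = ω₀/(2π) = 764 Hz.
Step 3 — Series Q: Q = ω₀L/R = 4800·0.01/449 = 0.1069.
Step 4 — Bandwidth: Δω = ω₀/Q = 4.49e+04 rad/s; BW = Δω/(2π) = 7146 Hz.

(a) f₀ = 764 Hz  (b) Q = 0.1069  (c) BW = 7146 Hz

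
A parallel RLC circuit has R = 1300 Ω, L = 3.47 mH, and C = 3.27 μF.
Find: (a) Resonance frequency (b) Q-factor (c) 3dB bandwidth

Step 1 — Resonance: ω₀ = 1/√(LC) = 1/√(0.00347·3.27e-06) = 9388 rad/s.
Step 2 — f₀ = ω₀/(2π) = 1494 Hz.
Step 3 — Parallel Q: Q = R/(ω₀L) = 1300/(9388·0.00347) = 39.91.
Step 4 — Bandwidth: Δω = ω₀/Q = 235.2 rad/s; BW = Δω/(2π) = 37.44 Hz.

(a) f₀ = 1494 Hz  (b) Q = 39.91  (c) BW = 37.44 Hz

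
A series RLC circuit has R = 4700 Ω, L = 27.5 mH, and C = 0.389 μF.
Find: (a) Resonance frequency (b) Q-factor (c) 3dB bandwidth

Step 1 — Resonance: ω₀ = 1/√(LC) = 1/√(0.0275·3.89e-07) = 9668 rad/s.
Step 2 — f₀ = ω₀/(2π) = 1539 Hz.
Step 3 — Series Q: Q = ω₀L/R = 9668·0.0275/4700 = 0.05657.
Step 4 — Bandwidth: Δω = ω₀/Q = 1.709e+05 rad/s; BW = Δω/(2π) = 2.72e+04 Hz.

(a) f₀ = 1539 Hz  (b) Q = 0.05657  (c) BW = 2.72e+04 Hz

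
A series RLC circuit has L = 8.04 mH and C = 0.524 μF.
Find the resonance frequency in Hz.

Step 1 — Resonance condition Im(Z)=0 gives ω₀ = 1/√(LC).
Step 2 — ω₀ = 1/√(0.00804·5.24e-07) = 1.541e+04 rad/s.
Step 3 — f₀ = ω₀/(2π) = 2452 Hz.

f₀ = 2452 Hz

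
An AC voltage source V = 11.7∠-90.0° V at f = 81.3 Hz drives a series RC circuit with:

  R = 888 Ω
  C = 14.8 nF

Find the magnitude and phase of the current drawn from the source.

Step 1 — Angular frequency: ω = 2π·f = 2π·81.3 = 510.8 rad/s.
Step 2 — Component impedances:
  R: Z = R = 888 Ω
  C: Z = 1/(jωC) = -j/(ω·C) = 0 - j1.323e+05 Ω
Step 3 — Series combination: Z_total = R + C = 888 - j1.323e+05 Ω = 1.323e+05∠-89.6° Ω.
Step 4 — Source phasor: V = 11.7∠-90.0° V = 0 - j11.7 V.
Step 5 — Ohm's law: I = V / Z_total = (0 - j11.7) / (888 - j1.323e+05) = 8.845e-05 - j5.938e-07 A.
Step 6 — Convert to polar: |I| = 8.845e-05 A, ∠I = -0.4°.

I = 8.845e-05∠-0.4° A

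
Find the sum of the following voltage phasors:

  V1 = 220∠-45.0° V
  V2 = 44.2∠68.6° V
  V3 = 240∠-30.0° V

Step 1 — Convert each phasor to rectangular form:
  V1 = 220·(cos(-45.0°) + j·sin(-45.0°)) = 155.6 - j155.6 V
  V2 = 44.2·(cos(68.6°) + j·sin(68.6°)) = 16.13 + j41.15 V
  V3 = 240·(cos(-30.0°) + j·sin(-30.0°)) = 207.8 - j120 V
Step 2 — Sum components: V_total = 379.5 - j234.4 V.
Step 3 — Convert to polar: |V_total| = 446.1 V, ∠V_total = -31.7°.

V_total = 446.1∠-31.7° V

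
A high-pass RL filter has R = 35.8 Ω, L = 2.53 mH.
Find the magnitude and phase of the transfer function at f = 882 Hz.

Step 1 — Angular frequency: ω = 2π·882 = 5542 rad/s.
Step 2 — Transfer function: H(jω) = jωL/(R + jωL).
Step 3 — Numerator jωL = j·14.02; denominator R + jωL = 35.8 + j14.02.
Step 4 — H = 0.133 + j0.3396.
Step 5 — Magnitude: |H| = 0.3647 (-8.8 dB); phase: φ = 68.6°.

|H| = 0.3647 (-8.8 dB), φ = 68.6°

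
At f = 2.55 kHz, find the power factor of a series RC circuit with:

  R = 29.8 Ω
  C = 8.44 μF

Step 1 — Angular frequency: ω = 2π·f = 2π·2550 = 1.602e+04 rad/s.
Step 2 — Component impedances:
  R: Z = R = 29.8 Ω
  C: Z = 1/(jωC) = -j/(ω·C) = 0 - j7.395 Ω
Step 3 — Series combination: Z_total = R + C = 29.8 - j7.395 Ω = 30.7∠-13.9° Ω.
Step 4 — Power factor: PF = cos(φ) = Re(Z)/|Z| = 29.8/30.704 = 0.9706.
Step 5 — Type: Im(Z) = -7.395 ⇒ leading (phase φ = -13.9°).

PF = 0.9706 (leading, φ = -13.9°)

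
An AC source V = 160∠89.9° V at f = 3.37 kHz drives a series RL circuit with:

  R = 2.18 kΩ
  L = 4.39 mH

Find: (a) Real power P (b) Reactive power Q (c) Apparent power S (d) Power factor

Step 1 — Angular frequency: ω = 2π·f = 2π·3370 = 2.117e+04 rad/s.
Step 2 — Component impedances:
  R: Z = R = 2180 Ω
  L: Z = jωL = j·2.117e+04·0.00439 = 0 + j92.96 Ω
Step 3 — Series combination: Z_total = R + L = 2180 + j92.96 Ω = 2182∠2.4° Ω.
Step 4 — Source phasor: V = 160∠89.9° V = 0.2793 + j160 V.
Step 5 — Current: I = V / Z = 0.003252 + j0.07326 A = 0.07333∠87.5° A.
Step 6 — Complex power: S = V·I* = 11.72 + j0.4998 VA.
Step 7 — Real power: P = Re(S) = 11.72 W.
Step 8 — Reactive power: Q = Im(S) = 0.4998 VAR.
Step 9 — Apparent power: |S| = 11.73 VA.
Step 10 — Power factor: PF = P/|S| = 0.9991 (lagging).

(a) P = 11.72 W  (b) Q = 0.4998 VAR  (c) S = 11.73 VA  (d) PF = 0.9991 (lagging)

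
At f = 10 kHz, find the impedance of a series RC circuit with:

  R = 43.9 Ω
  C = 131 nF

Step 1 — Angular frequency: ω = 2π·f = 2π·1e+04 = 6.283e+04 rad/s.
Step 2 — Component impedances:
  R: Z = R = 43.9 Ω
  C: Z = 1/(jωC) = -j/(ω·C) = 0 - j121.5 Ω
Step 3 — Series combination: Z_total = R + C = 43.9 - j121.5 Ω = 129.2∠-70.1° Ω.

Z = 43.9 - j121.5 Ω = 129.2∠-70.1° Ω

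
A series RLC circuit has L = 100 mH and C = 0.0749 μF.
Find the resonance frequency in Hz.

Step 1 — Resonance condition Im(Z)=0 gives ω₀ = 1/√(LC).
Step 2 — ω₀ = 1/√(0.1·7.49e-08) = 1.155e+04 rad/s.
Step 3 — f₀ = ω₀/(2π) = 1839 Hz.

f₀ = 1839 Hz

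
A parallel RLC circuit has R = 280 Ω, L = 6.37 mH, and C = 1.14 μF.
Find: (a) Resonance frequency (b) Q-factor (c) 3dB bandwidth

Step 1 — Resonance: ω₀ = 1/√(LC) = 1/√(0.00637·1.14e-06) = 1.173e+04 rad/s.
Step 2 — f₀ = ω₀/(2π) = 1868 Hz.
Step 3 — Parallel Q: Q = R/(ω₀L) = 280/(1.173e+04·0.00637) = 3.746.
Step 4 — Bandwidth: Δω = ω₀/Q = 3133 rad/s; BW = Δω/(2π) = 498.6 Hz.

(a) f₀ = 1868 Hz  (b) Q = 3.746  (c) BW = 498.6 Hz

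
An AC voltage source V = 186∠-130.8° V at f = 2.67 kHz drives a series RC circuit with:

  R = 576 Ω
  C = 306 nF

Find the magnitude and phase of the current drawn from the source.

Step 1 — Angular frequency: ω = 2π·f = 2π·2670 = 1.678e+04 rad/s.
Step 2 — Component impedances:
  R: Z = R = 576 Ω
  C: Z = 1/(jωC) = -j/(ω·C) = 0 - j194.8 Ω
Step 3 — Series combination: Z_total = R + C = 576 - j194.8 Ω = 608∠-18.7° Ω.
Step 4 — Source phasor: V = 186∠-130.8° V = -121.5 - j140.8 V.
Step 5 — Ohm's law: I = V / Z_total = (-121.5 - j140.8) / (576 - j194.8) = -0.1152 - j0.2834 A.
Step 6 — Convert to polar: |I| = 0.3059 A, ∠I = -112.1°.

I = 0.3059∠-112.1° A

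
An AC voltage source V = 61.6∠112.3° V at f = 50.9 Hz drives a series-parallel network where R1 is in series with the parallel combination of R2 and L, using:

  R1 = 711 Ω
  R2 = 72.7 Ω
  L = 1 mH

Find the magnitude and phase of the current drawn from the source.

Step 1 — Angular frequency: ω = 2π·f = 2π·50.9 = 319.8 rad/s.
Step 2 — Component impedances:
  R1: Z = R = 711 Ω
  R2: Z = R = 72.7 Ω
  L: Z = jωL = j·319.8·0.001 = 0 + j0.3198 Ω
Step 3 — Parallel branch: R2 || L = 1/(1/R2 + 1/L) = 0.001407 + j0.3198 Ω.
Step 4 — Series with R1: Z_total = R1 + (R2 || L) = 711 + j0.3198 Ω = 711∠0.0° Ω.
Step 5 — Source phasor: V = 61.6∠112.3° V = -23.37 + j56.99 V.
Step 6 — Ohm's law: I = V / Z_total = (-23.37 + j56.99) / (711 + j0.3198) = -0.03284 + j0.08017 A.
Step 7 — Convert to polar: |I| = 0.08664 A, ∠I = 112.3°.

I = 0.08664∠112.3° A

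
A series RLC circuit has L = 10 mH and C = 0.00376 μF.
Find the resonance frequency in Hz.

Step 1 — Resonance condition Im(Z)=0 gives ω₀ = 1/√(LC).
Step 2 — ω₀ = 1/√(0.01·3.76e-09) = 1.631e+05 rad/s.
Step 3 — f₀ = ω₀/(2π) = 2.596e+04 Hz.

f₀ = 2.596e+04 Hz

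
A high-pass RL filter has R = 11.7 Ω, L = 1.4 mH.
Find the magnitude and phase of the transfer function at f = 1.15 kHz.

Step 1 — Angular frequency: ω = 2π·1150 = 7226 rad/s.
Step 2 — Transfer function: H(jω) = jωL/(R + jωL).
Step 3 — Numerator jωL = j·10.12; denominator R + jωL = 11.7 + j10.12.
Step 4 — H = 0.4278 + j0.4948.
Step 5 — Magnitude: |H| = 0.654 (-3.7 dB); phase: φ = 49.2°.

|H| = 0.654 (-3.7 dB), φ = 49.2°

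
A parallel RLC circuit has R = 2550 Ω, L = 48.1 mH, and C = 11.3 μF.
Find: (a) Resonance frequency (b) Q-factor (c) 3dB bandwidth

Step 1 — Resonance: ω₀ = 1/√(LC) = 1/√(0.0481·1.13e-05) = 1356 rad/s.
Step 2 — f₀ = ω₀/(2π) = 215.9 Hz.
Step 3 — Parallel Q: Q = R/(ω₀L) = 2550/(1356·0.0481) = 39.08.
Step 4 — Bandwidth: Δω = ω₀/Q = 34.7 rad/s; BW = Δω/(2π) = 5.523 Hz.

(a) f₀ = 215.9 Hz  (b) Q = 39.08  (c) BW = 5.523 Hz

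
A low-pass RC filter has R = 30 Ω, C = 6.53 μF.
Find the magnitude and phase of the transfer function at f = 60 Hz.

Step 1 — Angular frequency: ω = 2π·60 = 377 rad/s.
Step 2 — Transfer function: H(jω) = 1/(1 + jωRC).
Step 3 — Denominator: 1 + jωRC = 1 + j·377·30·6.53e-06 = 1 + j0.07385.
Step 4 — H = 0.9946 - j0.07345.
Step 5 — Magnitude: |H| = 0.9973 (-0.0 dB); phase: φ = -4.2°.

|H| = 0.9973 (-0.0 dB), φ = -4.2°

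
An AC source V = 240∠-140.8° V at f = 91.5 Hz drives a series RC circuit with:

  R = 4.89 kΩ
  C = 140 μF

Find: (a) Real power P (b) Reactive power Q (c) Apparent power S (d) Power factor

Step 1 — Angular frequency: ω = 2π·f = 2π·91.5 = 574.9 rad/s.
Step 2 — Component impedances:
  R: Z = R = 4890 Ω
  C: Z = 1/(jωC) = -j/(ω·C) = 0 - j12.42 Ω
Step 3 — Series combination: Z_total = R + C = 4890 - j12.42 Ω = 4890∠-0.1° Ω.
Step 4 — Source phasor: V = 240∠-140.8° V = -186 - j151.7 V.
Step 5 — Current: I = V / Z = -0.03796 - j0.03112 A = 0.04908∠-140.7° A.
Step 6 — Complex power: S = V·I* = 11.78 - j0.02993 VA.
Step 7 — Real power: P = Re(S) = 11.78 W.
Step 8 — Reactive power: Q = Im(S) = -0.02993 VAR.
Step 9 — Apparent power: |S| = 11.78 VA.
Step 10 — Power factor: PF = P/|S| = 1 (leading).

(a) P = 11.78 W  (b) Q = -0.02993 VAR  (c) S = 11.78 VA  (d) PF = 1 (leading)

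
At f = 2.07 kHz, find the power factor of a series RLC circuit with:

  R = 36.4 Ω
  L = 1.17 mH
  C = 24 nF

Step 1 — Angular frequency: ω = 2π·f = 2π·2070 = 1.301e+04 rad/s.
Step 2 — Component impedances:
  R: Z = R = 36.4 Ω
  L: Z = jωL = j·1.301e+04·0.00117 = 0 + j15.22 Ω
  C: Z = 1/(jωC) = -j/(ω·C) = 0 - j3204 Ω
Step 3 — Series combination: Z_total = R + L + C = 36.4 - j3188 Ω = 3189∠-89.3° Ω.
Step 4 — Power factor: PF = cos(φ) = Re(Z)/|Z| = 36.4/3188.6 = 0.01142.
Step 5 — Type: Im(Z) = -3188 ⇒ leading (phase φ = -89.3°).

PF = 0.01142 (leading, φ = -89.3°)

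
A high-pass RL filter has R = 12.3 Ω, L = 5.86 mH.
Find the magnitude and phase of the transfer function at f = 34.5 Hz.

Step 1 — Angular frequency: ω = 2π·34.5 = 216.8 rad/s.
Step 2 — Transfer function: H(jω) = jωL/(R + jωL).
Step 3 — Numerator jωL = j·1.27; denominator R + jωL = 12.3 + j1.27.
Step 4 — H = 0.01055 + j0.1022.
Step 5 — Magnitude: |H| = 0.1027 (-19.8 dB); phase: φ = 84.1°.

|H| = 0.1027 (-19.8 dB), φ = 84.1°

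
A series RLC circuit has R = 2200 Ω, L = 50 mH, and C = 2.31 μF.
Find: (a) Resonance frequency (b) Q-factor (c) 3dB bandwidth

Step 1 — Resonance: ω₀ = 1/√(LC) = 1/√(0.05·2.31e-06) = 2942 rad/s.
Step 2 — f₀ = ω₀/(2π) = 468.3 Hz.
Step 3 — Series Q: Q = ω₀L/R = 2942·0.05/2200 = 0.06687.
Step 4 — Bandwidth: Δω = ω₀/Q = 4.4e+04 rad/s; BW = Δω/(2π) = 7003 Hz.

(a) f₀ = 468.3 Hz  (b) Q = 0.06687  (c) BW = 7003 Hz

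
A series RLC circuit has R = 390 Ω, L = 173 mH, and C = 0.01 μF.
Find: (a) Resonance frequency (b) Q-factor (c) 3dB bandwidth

Step 1 — Resonance condition Im(Z)=0 gives ω₀ = 1/√(LC).
Step 2 — ω₀ = 1/√(0.173·1e-08) = 2.404e+04 rad/s.
Step 3 — f₀ = ω₀/(2π) = 3826 Hz.
Step 4 — Series Q: Q = ω₀L/R = 2.404e+04·0.173/390 = 10.66.
Step 5 — 3dB bandwidth: Δω = ω₀/Q = 2254 rad/s; BW = Δω/(2π) = 358.8 Hz.

(a) f₀ = 3826 Hz  (b) Q = 10.66  (c) BW = 358.8 Hz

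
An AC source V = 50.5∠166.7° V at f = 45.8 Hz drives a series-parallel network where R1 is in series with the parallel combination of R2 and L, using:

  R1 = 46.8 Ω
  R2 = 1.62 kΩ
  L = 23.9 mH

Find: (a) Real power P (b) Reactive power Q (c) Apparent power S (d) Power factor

Step 1 — Angular frequency: ω = 2π·f = 2π·45.8 = 287.8 rad/s.
Step 2 — Component impedances:
  R1: Z = R = 46.8 Ω
  R2: Z = R = 1620 Ω
  L: Z = jωL = j·287.8·0.0239 = 0 + j6.878 Ω
Step 3 — Parallel branch: R2 || L = 1/(1/R2 + 1/L) = 0.0292 + j6.878 Ω.
Step 4 — Series with R1: Z_total = R1 + (R2 || L) = 46.83 + j6.878 Ω = 47.33∠8.4° Ω.
Step 5 — Source phasor: V = 50.5∠166.7° V = -49.15 + j11.62 V.
Step 6 — Current: I = V / Z = -0.9916 + j0.3937 A = 1.067∠158.3° A.
Step 7 — Complex power: S = V·I* = 53.31 + j7.829 VA.
Step 8 — Real power: P = Re(S) = 53.31 W.
Step 9 — Reactive power: Q = Im(S) = 7.829 VAR.
Step 10 — Apparent power: |S| = 53.88 VA.
Step 11 — Power factor: PF = P/|S| = 0.9894 (lagging).

(a) P = 53.31 W  (b) Q = 7.829 VAR  (c) S = 53.88 VA  (d) PF = 0.9894 (lagging)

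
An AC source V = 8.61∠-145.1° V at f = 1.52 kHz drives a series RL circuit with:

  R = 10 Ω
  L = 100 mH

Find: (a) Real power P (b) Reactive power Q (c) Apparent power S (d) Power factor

Step 1 — Angular frequency: ω = 2π·f = 2π·1520 = 9550 rad/s.
Step 2 — Component impedances:
  R: Z = R = 10 Ω
  L: Z = jωL = j·9550·0.1 = 0 + j955 Ω
Step 3 — Series combination: Z_total = R + L = 10 + j955 Ω = 955.1∠89.4° Ω.
Step 4 — Source phasor: V = 8.61∠-145.1° V = -7.062 - j4.926 V.
Step 5 — Current: I = V / Z = -0.005235 + j0.007339 A = 0.009015∠125.5° A.
Step 6 — Complex power: S = V·I* = 0.0008127 + j0.07761 VA.
Step 7 — Real power: P = Re(S) = 0.0008127 W.
Step 8 — Reactive power: Q = Im(S) = 0.07761 VAR.
Step 9 — Apparent power: |S| = 0.07762 VA.
Step 10 — Power factor: PF = P/|S| = 0.01047 (lagging).

(a) P = 0.0008127 W  (b) Q = 0.07761 VAR  (c) S = 0.07762 VA  (d) PF = 0.01047 (lagging)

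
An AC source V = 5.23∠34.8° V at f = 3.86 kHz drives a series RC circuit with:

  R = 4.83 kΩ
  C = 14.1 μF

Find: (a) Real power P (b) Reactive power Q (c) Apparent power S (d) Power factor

Step 1 — Angular frequency: ω = 2π·f = 2π·3860 = 2.425e+04 rad/s.
Step 2 — Component impedances:
  R: Z = R = 4830 Ω
  C: Z = 1/(jωC) = -j/(ω·C) = 0 - j2.924 Ω
Step 3 — Series combination: Z_total = R + C = 4830 - j2.924 Ω = 4830∠-0.0° Ω.
Step 4 — Source phasor: V = 5.23∠34.8° V = 4.295 + j2.985 V.
Step 5 — Current: I = V / Z = 0.0008888 + j0.0006185 A = 0.001083∠34.8° A.
Step 6 — Complex power: S = V·I* = 0.005663 - j3.429e-06 VA.
Step 7 — Real power: P = Re(S) = 0.005663 W.
Step 8 — Reactive power: Q = Im(S) = -3.429e-06 VAR.
Step 9 — Apparent power: |S| = 0.005663 VA.
Step 10 — Power factor: PF = P/|S| = 1 (leading).

(a) P = 0.005663 W  (b) Q = -3.429e-06 VAR  (c) S = 0.005663 VA  (d) PF = 1 (leading)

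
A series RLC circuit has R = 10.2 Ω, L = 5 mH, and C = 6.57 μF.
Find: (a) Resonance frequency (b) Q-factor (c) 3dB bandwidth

Step 1 — Resonance condition Im(Z)=0 gives ω₀ = 1/√(LC).
Step 2 — ω₀ = 1/√(0.005·6.57e-06) = 5517 rad/s.
Step 3 — f₀ = ω₀/(2π) = 878.1 Hz.
Step 4 — Series Q: Q = ω₀L/R = 5517·0.005/10.2 = 2.705.
Step 5 — 3dB bandwidth: Δω = ω₀/Q = 2040 rad/s; BW = Δω/(2π) = 324.7 Hz.

(a) f₀ = 878.1 Hz  (b) Q = 2.705  (c) BW = 324.7 Hz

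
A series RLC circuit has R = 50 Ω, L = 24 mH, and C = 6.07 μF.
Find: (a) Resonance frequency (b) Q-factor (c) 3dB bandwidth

Step 1 — Resonance condition Im(Z)=0 gives ω₀ = 1/√(LC).
Step 2 — ω₀ = 1/√(0.024·6.07e-06) = 2620 rad/s.
Step 3 — f₀ = ω₀/(2π) = 417 Hz.
Step 4 — Series Q: Q = ω₀L/R = 2620·0.024/50 = 1.258.
Step 5 — 3dB bandwidth: Δω = ω₀/Q = 2083 rad/s; BW = Δω/(2π) = 331.6 Hz.

(a) f₀ = 417 Hz  (b) Q = 1.258  (c) BW = 331.6 Hz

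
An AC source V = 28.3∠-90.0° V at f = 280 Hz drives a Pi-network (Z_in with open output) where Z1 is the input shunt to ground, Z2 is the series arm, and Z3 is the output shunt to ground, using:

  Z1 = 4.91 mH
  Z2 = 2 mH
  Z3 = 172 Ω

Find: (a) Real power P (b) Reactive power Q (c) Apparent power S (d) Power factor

Step 1 — Angular frequency: ω = 2π·f = 2π·280 = 1759 rad/s.
Step 2 — Component impedances:
  Z1: Z = jωL = j·1759·0.00491 = 0 + j8.638 Ω
  Z2: Z = jωL = j·1759·0.002 = 0 + j3.519 Ω
  Z3: Z = R = 172 Ω
Step 3 — With open output, the series arm Z2 and the output shunt Z3 appear in series to ground: Z2 + Z3 = 172 + j3.519 Ω.
Step 4 — Parallel with input shunt Z1: Z_in = Z1 || (Z2 + Z3) = 0.4317 + j8.608 Ω = 8.618∠87.1° Ω.
Step 5 — Source phasor: V = 28.3∠-90.0° V = 0 - j28.3 V.
Step 6 — Current: I = V / Z = -3.28 - j0.1645 A = 3.284∠-177.1° A.
Step 7 — Complex power: S = V·I* = 4.654 + j92.81 VA.
Step 8 — Real power: P = Re(S) = 4.654 W.
Step 9 — Reactive power: Q = Im(S) = 92.81 VAR.
Step 10 — Apparent power: |S| = 92.93 VA.
Step 11 — Power factor: PF = P/|S| = 0.05009 (lagging).

(a) P = 4.654 W  (b) Q = 92.81 VAR  (c) S = 92.93 VA  (d) PF = 0.05009 (lagging)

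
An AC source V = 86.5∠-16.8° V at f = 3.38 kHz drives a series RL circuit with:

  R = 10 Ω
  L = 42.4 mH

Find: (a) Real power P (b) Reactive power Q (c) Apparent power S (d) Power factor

Step 1 — Angular frequency: ω = 2π·f = 2π·3380 = 2.124e+04 rad/s.
Step 2 — Component impedances:
  R: Z = R = 10 Ω
  L: Z = jωL = j·2.124e+04·0.0424 = 0 + j900.5 Ω
Step 3 — Series combination: Z_total = R + L = 10 + j900.5 Ω = 900.5∠89.4° Ω.
Step 4 — Source phasor: V = 86.5∠-16.8° V = 82.81 - j25 V.
Step 5 — Current: I = V / Z = -0.02674 - j0.09226 A = 0.09606∠-106.2° A.
Step 6 — Complex power: S = V·I* = 0.09227 + j8.308 VA.
Step 7 — Real power: P = Re(S) = 0.09227 W.
Step 8 — Reactive power: Q = Im(S) = 8.308 VAR.
Step 9 — Apparent power: |S| = 8.309 VA.
Step 10 — Power factor: PF = P/|S| = 0.0111 (lagging).

(a) P = 0.09227 W  (b) Q = 8.308 VAR  (c) S = 8.309 VA  (d) PF = 0.0111 (lagging)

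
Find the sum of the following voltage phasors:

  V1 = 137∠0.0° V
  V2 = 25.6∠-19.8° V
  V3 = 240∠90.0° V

Step 1 — Convert each phasor to rectangular form:
  V1 = 137·(cos(0.0°) + j·sin(0.0°)) = 137 V
  V2 = 25.6·(cos(-19.8°) + j·sin(-19.8°)) = 24.09 - j8.672 V
  V3 = 240·(cos(90.0°) + j·sin(90.0°)) = 0 + j240 V
Step 2 — Sum components: V_total = 161.1 + j231.3 V.
Step 3 — Convert to polar: |V_total| = 281.9 V, ∠V_total = 55.1°.

V_total = 281.9∠55.1° V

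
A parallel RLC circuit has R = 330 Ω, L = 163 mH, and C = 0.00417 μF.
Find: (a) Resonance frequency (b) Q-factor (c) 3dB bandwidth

Step 1 — Resonance: ω₀ = 1/√(LC) = 1/√(0.163·4.17e-09) = 3.836e+04 rad/s.
Step 2 — f₀ = ω₀/(2π) = 6105 Hz.
Step 3 — Parallel Q: Q = R/(ω₀L) = 330/(3.836e+04·0.163) = 0.05278.
Step 4 — Bandwidth: Δω = ω₀/Q = 7.267e+05 rad/s; BW = Δω/(2π) = 1.157e+05 Hz.

(a) f₀ = 6105 Hz  (b) Q = 0.05278  (c) BW = 1.157e+05 Hz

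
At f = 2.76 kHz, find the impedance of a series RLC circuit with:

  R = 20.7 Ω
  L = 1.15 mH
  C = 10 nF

Step 1 — Angular frequency: ω = 2π·f = 2π·2760 = 1.734e+04 rad/s.
Step 2 — Component impedances:
  R: Z = R = 20.7 Ω
  L: Z = jωL = j·1.734e+04·0.00115 = 0 + j19.94 Ω
  C: Z = 1/(jωC) = -j/(ω·C) = 0 - j5766 Ω
Step 3 — Series combination: Z_total = R + L + C = 20.7 - j5747 Ω = 5747∠-89.8° Ω.

Z = 20.7 - j5747 Ω = 5747∠-89.8° Ω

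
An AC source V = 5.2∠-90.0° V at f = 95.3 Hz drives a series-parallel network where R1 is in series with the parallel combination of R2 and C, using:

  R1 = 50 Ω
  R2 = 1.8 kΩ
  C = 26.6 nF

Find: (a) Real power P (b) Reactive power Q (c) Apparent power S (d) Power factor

Step 1 — Angular frequency: ω = 2π·f = 2π·95.3 = 598.8 rad/s.
Step 2 — Component impedances:
  R1: Z = R = 50 Ω
  R2: Z = R = 1800 Ω
  C: Z = 1/(jωC) = -j/(ω·C) = 0 - j6.278e+04 Ω
Step 3 — Parallel branch: R2 || C = 1/(1/R2 + 1/C) = 1799 - j51.56 Ω.
Step 4 — Series with R1: Z_total = R1 + (R2 || C) = 1849 - j51.56 Ω = 1849∠-1.6° Ω.
Step 5 — Source phasor: V = 5.2∠-90.0° V = 0 - j5.2 V.
Step 6 — Current: I = V / Z = 7.841e-05 - j0.002811 A = 0.002812∠-88.4° A.
Step 7 — Complex power: S = V·I* = 0.01462 - j0.0004077 VA.
Step 8 — Real power: P = Re(S) = 0.01462 W.
Step 9 — Reactive power: Q = Im(S) = -0.0004077 VAR.
Step 10 — Apparent power: |S| = 0.01462 VA.
Step 11 — Power factor: PF = P/|S| = 0.9996 (leading).

(a) P = 0.01462 W  (b) Q = -0.0004077 VAR  (c) S = 0.01462 VA  (d) PF = 0.9996 (leading)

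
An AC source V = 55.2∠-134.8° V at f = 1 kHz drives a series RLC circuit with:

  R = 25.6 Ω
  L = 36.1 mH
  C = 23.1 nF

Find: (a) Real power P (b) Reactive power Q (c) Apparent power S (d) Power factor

Step 1 — Angular frequency: ω = 2π·f = 2π·1000 = 6283 rad/s.
Step 2 — Component impedances:
  R: Z = R = 25.6 Ω
  L: Z = jωL = j·6283·0.0361 = 0 + j226.8 Ω
  C: Z = 1/(jωC) = -j/(ω·C) = 0 - j6890 Ω
Step 3 — Series combination: Z_total = R + L + C = 25.6 - j6663 Ω = 6663∠-89.8° Ω.
Step 4 — Source phasor: V = 55.2∠-134.8° V = -38.9 - j39.17 V.
Step 5 — Current: I = V / Z = 0.005856 - j0.00586 A = 0.008284∠-45.0° A.
Step 6 — Complex power: S = V·I* = 0.001757 - j0.4573 VA.
Step 7 — Real power: P = Re(S) = 0.001757 W.
Step 8 — Reactive power: Q = Im(S) = -0.4573 VAR.
Step 9 — Apparent power: |S| = 0.4573 VA.
Step 10 — Power factor: PF = P/|S| = 0.003842 (leading).

(a) P = 0.001757 W  (b) Q = -0.4573 VAR  (c) S = 0.4573 VA  (d) PF = 0.003842 (leading)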